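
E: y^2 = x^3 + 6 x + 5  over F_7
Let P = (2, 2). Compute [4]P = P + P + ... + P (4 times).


k = 4 = 100_2 (binary, LSB first: 001)
Double-and-add from P = (2, 2):
  bit 0 = 0: acc unchanged = O
  bit 1 = 0: acc unchanged = O
  bit 2 = 1: acc = O + (3, 6) = (3, 6)

4P = (3, 6)


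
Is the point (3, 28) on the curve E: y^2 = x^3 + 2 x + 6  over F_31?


Check whether y^2 = x^3 + 2 x + 6 (mod 31) for (x, y) = (3, 28).
LHS: y^2 = 28^2 mod 31 = 9
RHS: x^3 + 2 x + 6 = 3^3 + 2*3 + 6 mod 31 = 8
LHS != RHS

No, not on the curve


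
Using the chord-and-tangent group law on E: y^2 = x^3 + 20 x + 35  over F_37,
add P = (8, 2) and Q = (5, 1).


P != Q, so use the chord formula.
s = (y2 - y1) / (x2 - x1) = (36) / (34) mod 37 = 25
x3 = s^2 - x1 - x2 mod 37 = 25^2 - 8 - 5 = 20
y3 = s (x1 - x3) - y1 mod 37 = 25 * (8 - 20) - 2 = 31

P + Q = (20, 31)


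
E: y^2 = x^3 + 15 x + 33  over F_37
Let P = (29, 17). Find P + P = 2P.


Doubling: s = (3 x1^2 + a) / (2 y1)
s = (3*29^2 + 15) / (2*17) mod 37 = 5
x3 = s^2 - 2 x1 mod 37 = 5^2 - 2*29 = 4
y3 = s (x1 - x3) - y1 mod 37 = 5 * (29 - 4) - 17 = 34

2P = (4, 34)


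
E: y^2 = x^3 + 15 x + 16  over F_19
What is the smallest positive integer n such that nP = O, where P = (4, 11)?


Compute successive multiples of P until we hit O:
  1P = (4, 11)
  2P = (15, 5)
  3P = (16, 18)
  4P = (0, 4)
  5P = (5, 11)
  6P = (10, 8)
  7P = (10, 11)
  8P = (5, 8)
  ... (continuing to 13P)
  13P = O

ord(P) = 13


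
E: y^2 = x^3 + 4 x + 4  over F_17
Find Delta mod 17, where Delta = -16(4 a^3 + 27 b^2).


4 a^3 + 27 b^2 = 4*4^3 + 27*4^2 = 256 + 432 = 688
Delta = -16 * (688) = -11008
Delta mod 17 = 8

Delta = 8 (mod 17)


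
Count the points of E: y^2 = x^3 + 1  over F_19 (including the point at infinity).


For each x in F_19, count y with y^2 = x^3 + 0 x + 1 mod 19:
  x = 0: RHS = 1, y in [1, 18]  -> 2 point(s)
  x = 2: RHS = 9, y in [3, 16]  -> 2 point(s)
  x = 3: RHS = 9, y in [3, 16]  -> 2 point(s)
  x = 8: RHS = 0, y in [0]  -> 1 point(s)
  x = 12: RHS = 0, y in [0]  -> 1 point(s)
  x = 14: RHS = 9, y in [3, 16]  -> 2 point(s)
  x = 18: RHS = 0, y in [0]  -> 1 point(s)
Affine points: 11. Add the point at infinity: total = 12.

#E(F_19) = 12


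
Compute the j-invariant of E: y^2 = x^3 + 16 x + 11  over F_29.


Delta = -16(4 a^3 + 27 b^2) mod 29 = 2
-1728 * (4 a)^3 = -1728 * (4*16)^3 mod 29 = 11
j = 11 * 2^(-1) mod 29 = 20

j = 20 (mod 29)


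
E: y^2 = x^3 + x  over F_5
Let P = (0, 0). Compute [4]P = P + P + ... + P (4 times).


k = 4 = 100_2 (binary, LSB first: 001)
Double-and-add from P = (0, 0):
  bit 0 = 0: acc unchanged = O
  bit 1 = 0: acc unchanged = O
  bit 2 = 1: acc = O + O = O

4P = O


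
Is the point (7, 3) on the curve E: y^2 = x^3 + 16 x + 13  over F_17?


Check whether y^2 = x^3 + 16 x + 13 (mod 17) for (x, y) = (7, 3).
LHS: y^2 = 3^2 mod 17 = 9
RHS: x^3 + 16 x + 13 = 7^3 + 16*7 + 13 mod 17 = 9
LHS = RHS

Yes, on the curve


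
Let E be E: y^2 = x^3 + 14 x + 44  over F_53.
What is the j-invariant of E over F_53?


Delta = -16(4 a^3 + 27 b^2) mod 53 = 14
-1728 * (4 a)^3 = -1728 * (4*14)^3 mod 53 = 37
j = 37 * 14^(-1) mod 53 = 14

j = 14 (mod 53)


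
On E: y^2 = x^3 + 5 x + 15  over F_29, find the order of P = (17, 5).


Compute successive multiples of P until we hit O:
  1P = (17, 5)
  2P = (2, 27)
  3P = (3, 17)
  4P = (5, 22)
  5P = (8, 4)
  6P = (28, 26)
  7P = (20, 13)
  8P = (12, 18)
  ... (continuing to 30P)
  30P = O

ord(P) = 30


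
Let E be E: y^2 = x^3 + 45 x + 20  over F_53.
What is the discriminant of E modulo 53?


4 a^3 + 27 b^2 = 4*45^3 + 27*20^2 = 364500 + 10800 = 375300
Delta = -16 * (375300) = -6004800
Delta mod 53 = 47

Delta = 47 (mod 53)


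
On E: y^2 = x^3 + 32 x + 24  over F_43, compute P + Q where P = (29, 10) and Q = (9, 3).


P != Q, so use the chord formula.
s = (y2 - y1) / (x2 - x1) = (36) / (23) mod 43 = 24
x3 = s^2 - x1 - x2 mod 43 = 24^2 - 29 - 9 = 22
y3 = s (x1 - x3) - y1 mod 43 = 24 * (29 - 22) - 10 = 29

P + Q = (22, 29)


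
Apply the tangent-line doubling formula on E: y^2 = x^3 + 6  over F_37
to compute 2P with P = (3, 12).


Doubling: s = (3 x1^2 + a) / (2 y1)
s = (3*3^2 + 0) / (2*12) mod 37 = 15
x3 = s^2 - 2 x1 mod 37 = 15^2 - 2*3 = 34
y3 = s (x1 - x3) - y1 mod 37 = 15 * (3 - 34) - 12 = 4

2P = (34, 4)


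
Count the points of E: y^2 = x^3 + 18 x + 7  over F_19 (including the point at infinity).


For each x in F_19, count y with y^2 = x^3 + 18 x + 7 mod 19:
  x = 0: RHS = 7, y in [8, 11]  -> 2 point(s)
  x = 1: RHS = 7, y in [8, 11]  -> 2 point(s)
  x = 7: RHS = 1, y in [1, 18]  -> 2 point(s)
  x = 8: RHS = 17, y in [6, 13]  -> 2 point(s)
  x = 9: RHS = 5, y in [9, 10]  -> 2 point(s)
  x = 10: RHS = 9, y in [3, 16]  -> 2 point(s)
  x = 11: RHS = 16, y in [4, 15]  -> 2 point(s)
  x = 13: RHS = 6, y in [5, 14]  -> 2 point(s)
  x = 14: RHS = 1, y in [1, 18]  -> 2 point(s)
  x = 15: RHS = 4, y in [2, 17]  -> 2 point(s)
  x = 17: RHS = 1, y in [1, 18]  -> 2 point(s)
  x = 18: RHS = 7, y in [8, 11]  -> 2 point(s)
Affine points: 24. Add the point at infinity: total = 25.

#E(F_19) = 25


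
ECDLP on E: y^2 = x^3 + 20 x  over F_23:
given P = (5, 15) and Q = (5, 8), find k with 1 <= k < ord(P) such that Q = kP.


Enumerate multiples of P until we hit Q = (5, 8):
  1P = (5, 15)
  2P = (16, 0)
  3P = (5, 8)
Match found at i = 3.

k = 3


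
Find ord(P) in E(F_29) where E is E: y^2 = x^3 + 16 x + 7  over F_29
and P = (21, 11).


Compute successive multiples of P until we hit O:
  1P = (21, 11)
  2P = (10, 6)
  3P = (3, 13)
  4P = (0, 6)
  5P = (17, 1)
  6P = (19, 23)
  7P = (25, 13)
  8P = (5, 26)
  ... (continuing to 38P)
  38P = O

ord(P) = 38


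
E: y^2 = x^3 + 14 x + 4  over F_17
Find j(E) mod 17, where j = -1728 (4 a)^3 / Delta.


Delta = -16(4 a^3 + 27 b^2) mod 17 = 1
-1728 * (4 a)^3 = -1728 * (4*14)^3 mod 17 = 2
j = 2 * 1^(-1) mod 17 = 2

j = 2 (mod 17)


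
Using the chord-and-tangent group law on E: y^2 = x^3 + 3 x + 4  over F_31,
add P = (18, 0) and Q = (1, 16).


P != Q, so use the chord formula.
s = (y2 - y1) / (x2 - x1) = (16) / (14) mod 31 = 10
x3 = s^2 - x1 - x2 mod 31 = 10^2 - 18 - 1 = 19
y3 = s (x1 - x3) - y1 mod 31 = 10 * (18 - 19) - 0 = 21

P + Q = (19, 21)


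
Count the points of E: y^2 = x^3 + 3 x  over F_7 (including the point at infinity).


For each x in F_7, count y with y^2 = x^3 + 3 x + 0 mod 7:
  x = 0: RHS = 0, y in [0]  -> 1 point(s)
  x = 1: RHS = 4, y in [2, 5]  -> 2 point(s)
  x = 2: RHS = 0, y in [0]  -> 1 point(s)
  x = 3: RHS = 1, y in [1, 6]  -> 2 point(s)
  x = 5: RHS = 0, y in [0]  -> 1 point(s)
Affine points: 7. Add the point at infinity: total = 8.

#E(F_7) = 8


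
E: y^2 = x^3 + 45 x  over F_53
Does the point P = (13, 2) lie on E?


Check whether y^2 = x^3 + 45 x + 0 (mod 53) for (x, y) = (13, 2).
LHS: y^2 = 2^2 mod 53 = 4
RHS: x^3 + 45 x + 0 = 13^3 + 45*13 + 0 mod 53 = 26
LHS != RHS

No, not on the curve


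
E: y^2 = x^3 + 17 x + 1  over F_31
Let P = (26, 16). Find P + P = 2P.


Doubling: s = (3 x1^2 + a) / (2 y1)
s = (3*26^2 + 17) / (2*16) mod 31 = 30
x3 = s^2 - 2 x1 mod 31 = 30^2 - 2*26 = 11
y3 = s (x1 - x3) - y1 mod 31 = 30 * (26 - 11) - 16 = 0

2P = (11, 0)


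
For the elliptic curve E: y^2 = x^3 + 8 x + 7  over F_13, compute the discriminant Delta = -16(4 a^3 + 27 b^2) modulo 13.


4 a^3 + 27 b^2 = 4*8^3 + 27*7^2 = 2048 + 1323 = 3371
Delta = -16 * (3371) = -53936
Delta mod 13 = 1

Delta = 1 (mod 13)


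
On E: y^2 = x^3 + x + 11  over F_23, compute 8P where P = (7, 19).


k = 8 = 1000_2 (binary, LSB first: 0001)
Double-and-add from P = (7, 19):
  bit 0 = 0: acc unchanged = O
  bit 1 = 0: acc unchanged = O
  bit 2 = 0: acc unchanged = O
  bit 3 = 1: acc = O + (20, 2) = (20, 2)

8P = (20, 2)


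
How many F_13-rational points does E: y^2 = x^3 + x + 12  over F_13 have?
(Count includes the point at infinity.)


For each x in F_13, count y with y^2 = x^3 + 1 x + 12 mod 13:
  x = 0: RHS = 12, y in [5, 8]  -> 2 point(s)
  x = 1: RHS = 1, y in [1, 12]  -> 2 point(s)
  x = 2: RHS = 9, y in [3, 10]  -> 2 point(s)
  x = 3: RHS = 3, y in [4, 9]  -> 2 point(s)
  x = 5: RHS = 12, y in [5, 8]  -> 2 point(s)
  x = 6: RHS = 0, y in [0]  -> 1 point(s)
  x = 8: RHS = 12, y in [5, 8]  -> 2 point(s)
  x = 9: RHS = 9, y in [3, 10]  -> 2 point(s)
  x = 12: RHS = 10, y in [6, 7]  -> 2 point(s)
Affine points: 17. Add the point at infinity: total = 18.

#E(F_13) = 18


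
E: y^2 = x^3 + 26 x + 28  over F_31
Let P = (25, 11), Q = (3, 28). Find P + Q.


P != Q, so use the chord formula.
s = (y2 - y1) / (x2 - x1) = (17) / (9) mod 31 = 26
x3 = s^2 - x1 - x2 mod 31 = 26^2 - 25 - 3 = 28
y3 = s (x1 - x3) - y1 mod 31 = 26 * (25 - 28) - 11 = 4

P + Q = (28, 4)


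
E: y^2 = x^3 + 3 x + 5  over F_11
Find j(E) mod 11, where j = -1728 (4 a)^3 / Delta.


Delta = -16(4 a^3 + 27 b^2) mod 11 = 1
-1728 * (4 a)^3 = -1728 * (4*3)^3 mod 11 = 10
j = 10 * 1^(-1) mod 11 = 10

j = 10 (mod 11)


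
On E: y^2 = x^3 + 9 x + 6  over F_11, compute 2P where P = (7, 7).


Doubling: s = (3 x1^2 + a) / (2 y1)
s = (3*7^2 + 9) / (2*7) mod 11 = 8
x3 = s^2 - 2 x1 mod 11 = 8^2 - 2*7 = 6
y3 = s (x1 - x3) - y1 mod 11 = 8 * (7 - 6) - 7 = 1

2P = (6, 1)


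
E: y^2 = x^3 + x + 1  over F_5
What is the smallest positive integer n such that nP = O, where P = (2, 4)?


Compute successive multiples of P until we hit O:
  1P = (2, 4)
  2P = (2, 1)
  3P = O

ord(P) = 3


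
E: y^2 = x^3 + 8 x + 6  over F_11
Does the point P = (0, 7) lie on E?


Check whether y^2 = x^3 + 8 x + 6 (mod 11) for (x, y) = (0, 7).
LHS: y^2 = 7^2 mod 11 = 5
RHS: x^3 + 8 x + 6 = 0^3 + 8*0 + 6 mod 11 = 6
LHS != RHS

No, not on the curve


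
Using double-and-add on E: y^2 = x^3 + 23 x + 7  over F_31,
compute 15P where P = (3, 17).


k = 15 = 1111_2 (binary, LSB first: 1111)
Double-and-add from P = (3, 17):
  bit 0 = 1: acc = O + (3, 17) = (3, 17)
  bit 1 = 1: acc = (3, 17) + (10, 11) = (20, 2)
  bit 2 = 1: acc = (20, 2) + (15, 10) = (6, 19)
  bit 3 = 1: acc = (6, 19) + (19, 24) = (10, 20)

15P = (10, 20)


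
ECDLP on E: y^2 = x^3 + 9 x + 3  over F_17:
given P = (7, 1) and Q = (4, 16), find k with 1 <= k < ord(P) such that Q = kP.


Enumerate multiples of P until we hit Q = (4, 16):
  1P = (7, 1)
  2P = (1, 8)
  3P = (8, 3)
  4P = (6, 1)
  5P = (4, 16)
Match found at i = 5.

k = 5


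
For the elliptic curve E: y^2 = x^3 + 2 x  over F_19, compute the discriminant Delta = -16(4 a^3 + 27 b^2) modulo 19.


4 a^3 + 27 b^2 = 4*2^3 + 27*0^2 = 32 + 0 = 32
Delta = -16 * (32) = -512
Delta mod 19 = 1

Delta = 1 (mod 19)


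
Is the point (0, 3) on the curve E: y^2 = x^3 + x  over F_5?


Check whether y^2 = x^3 + 1 x + 0 (mod 5) for (x, y) = (0, 3).
LHS: y^2 = 3^2 mod 5 = 4
RHS: x^3 + 1 x + 0 = 0^3 + 1*0 + 0 mod 5 = 0
LHS != RHS

No, not on the curve


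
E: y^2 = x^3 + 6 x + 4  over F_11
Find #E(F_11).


For each x in F_11, count y with y^2 = x^3 + 6 x + 4 mod 11:
  x = 0: RHS = 4, y in [2, 9]  -> 2 point(s)
  x = 1: RHS = 0, y in [0]  -> 1 point(s)
  x = 3: RHS = 5, y in [4, 7]  -> 2 point(s)
  x = 4: RHS = 4, y in [2, 9]  -> 2 point(s)
  x = 5: RHS = 5, y in [4, 7]  -> 2 point(s)
  x = 6: RHS = 3, y in [5, 6]  -> 2 point(s)
  x = 7: RHS = 4, y in [2, 9]  -> 2 point(s)
  x = 8: RHS = 3, y in [5, 6]  -> 2 point(s)
Affine points: 15. Add the point at infinity: total = 16.

#E(F_11) = 16


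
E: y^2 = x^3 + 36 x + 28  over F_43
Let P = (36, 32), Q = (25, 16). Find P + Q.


P != Q, so use the chord formula.
s = (y2 - y1) / (x2 - x1) = (27) / (32) mod 43 = 21
x3 = s^2 - x1 - x2 mod 43 = 21^2 - 36 - 25 = 36
y3 = s (x1 - x3) - y1 mod 43 = 21 * (36 - 36) - 32 = 11

P + Q = (36, 11)


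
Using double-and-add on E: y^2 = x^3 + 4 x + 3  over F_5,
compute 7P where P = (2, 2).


k = 7 = 111_2 (binary, LSB first: 111)
Double-and-add from P = (2, 2):
  bit 0 = 1: acc = O + (2, 2) = (2, 2)
  bit 1 = 1: acc = (2, 2) + (2, 3) = O
  bit 2 = 1: acc = O + (2, 2) = (2, 2)

7P = (2, 2)


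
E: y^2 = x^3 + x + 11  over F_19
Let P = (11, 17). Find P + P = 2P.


Doubling: s = (3 x1^2 + a) / (2 y1)
s = (3*11^2 + 1) / (2*17) mod 19 = 4
x3 = s^2 - 2 x1 mod 19 = 4^2 - 2*11 = 13
y3 = s (x1 - x3) - y1 mod 19 = 4 * (11 - 13) - 17 = 13

2P = (13, 13)


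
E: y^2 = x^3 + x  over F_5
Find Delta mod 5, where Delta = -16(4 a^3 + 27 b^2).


4 a^3 + 27 b^2 = 4*1^3 + 27*0^2 = 4 + 0 = 4
Delta = -16 * (4) = -64
Delta mod 5 = 1

Delta = 1 (mod 5)


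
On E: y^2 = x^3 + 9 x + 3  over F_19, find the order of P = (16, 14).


Compute successive multiples of P until we hit O:
  1P = (16, 14)
  2P = (3, 0)
  3P = (16, 5)
  4P = O

ord(P) = 4


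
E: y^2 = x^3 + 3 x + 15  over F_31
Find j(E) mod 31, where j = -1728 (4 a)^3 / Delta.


Delta = -16(4 a^3 + 27 b^2) mod 31 = 24
-1728 * (4 a)^3 = -1728 * (4*3)^3 mod 31 = 29
j = 29 * 24^(-1) mod 31 = 18

j = 18 (mod 31)


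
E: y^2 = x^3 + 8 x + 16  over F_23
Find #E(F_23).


For each x in F_23, count y with y^2 = x^3 + 8 x + 16 mod 23:
  x = 0: RHS = 16, y in [4, 19]  -> 2 point(s)
  x = 1: RHS = 2, y in [5, 18]  -> 2 point(s)
  x = 6: RHS = 4, y in [2, 21]  -> 2 point(s)
  x = 7: RHS = 1, y in [1, 22]  -> 2 point(s)
  x = 9: RHS = 12, y in [9, 14]  -> 2 point(s)
  x = 11: RHS = 9, y in [3, 20]  -> 2 point(s)
  x = 12: RHS = 0, y in [0]  -> 1 point(s)
  x = 16: RHS = 8, y in [10, 13]  -> 2 point(s)
  x = 18: RHS = 12, y in [9, 14]  -> 2 point(s)
  x = 19: RHS = 12, y in [9, 14]  -> 2 point(s)
Affine points: 19. Add the point at infinity: total = 20.

#E(F_23) = 20


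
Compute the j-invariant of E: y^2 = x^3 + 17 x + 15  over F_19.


Delta = -16(4 a^3 + 27 b^2) mod 19 = 3
-1728 * (4 a)^3 = -1728 * (4*17)^3 mod 19 = 1
j = 1 * 3^(-1) mod 19 = 13

j = 13 (mod 19)


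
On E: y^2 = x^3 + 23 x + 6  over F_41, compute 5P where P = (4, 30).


k = 5 = 101_2 (binary, LSB first: 101)
Double-and-add from P = (4, 30):
  bit 0 = 1: acc = O + (4, 30) = (4, 30)
  bit 1 = 0: acc unchanged = (4, 30)
  bit 2 = 1: acc = (4, 30) + (13, 1) = (3, 26)

5P = (3, 26)


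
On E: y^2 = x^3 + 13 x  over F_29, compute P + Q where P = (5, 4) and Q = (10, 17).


P != Q, so use the chord formula.
s = (y2 - y1) / (x2 - x1) = (13) / (5) mod 29 = 20
x3 = s^2 - x1 - x2 mod 29 = 20^2 - 5 - 10 = 8
y3 = s (x1 - x3) - y1 mod 29 = 20 * (5 - 8) - 4 = 23

P + Q = (8, 23)


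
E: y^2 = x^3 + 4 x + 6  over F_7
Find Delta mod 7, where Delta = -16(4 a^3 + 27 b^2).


4 a^3 + 27 b^2 = 4*4^3 + 27*6^2 = 256 + 972 = 1228
Delta = -16 * (1228) = -19648
Delta mod 7 = 1

Delta = 1 (mod 7)


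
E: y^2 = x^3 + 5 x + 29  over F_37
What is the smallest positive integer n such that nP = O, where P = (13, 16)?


Compute successive multiples of P until we hit O:
  1P = (13, 16)
  2P = (8, 27)
  3P = (9, 27)
  4P = (11, 34)
  5P = (20, 10)
  6P = (7, 0)
  7P = (20, 27)
  8P = (11, 3)
  ... (continuing to 12P)
  12P = O

ord(P) = 12


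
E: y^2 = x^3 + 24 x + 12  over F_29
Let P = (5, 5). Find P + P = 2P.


Doubling: s = (3 x1^2 + a) / (2 y1)
s = (3*5^2 + 24) / (2*5) mod 29 = 7
x3 = s^2 - 2 x1 mod 29 = 7^2 - 2*5 = 10
y3 = s (x1 - x3) - y1 mod 29 = 7 * (5 - 10) - 5 = 18

2P = (10, 18)


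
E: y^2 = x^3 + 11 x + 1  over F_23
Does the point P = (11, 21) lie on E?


Check whether y^2 = x^3 + 11 x + 1 (mod 23) for (x, y) = (11, 21).
LHS: y^2 = 21^2 mod 23 = 4
RHS: x^3 + 11 x + 1 = 11^3 + 11*11 + 1 mod 23 = 4
LHS = RHS

Yes, on the curve


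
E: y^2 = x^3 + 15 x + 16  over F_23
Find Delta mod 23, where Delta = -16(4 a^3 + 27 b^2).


4 a^3 + 27 b^2 = 4*15^3 + 27*16^2 = 13500 + 6912 = 20412
Delta = -16 * (20412) = -326592
Delta mod 23 = 8

Delta = 8 (mod 23)


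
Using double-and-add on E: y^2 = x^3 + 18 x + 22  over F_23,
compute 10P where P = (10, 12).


k = 10 = 1010_2 (binary, LSB first: 0101)
Double-and-add from P = (10, 12):
  bit 0 = 0: acc unchanged = O
  bit 1 = 1: acc = O + (19, 1) = (19, 1)
  bit 2 = 0: acc unchanged = (19, 1)
  bit 3 = 1: acc = (19, 1) + (9, 4) = (22, 16)

10P = (22, 16)


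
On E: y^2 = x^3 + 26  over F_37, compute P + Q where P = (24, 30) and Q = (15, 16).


P != Q, so use the chord formula.
s = (y2 - y1) / (x2 - x1) = (23) / (28) mod 37 = 18
x3 = s^2 - x1 - x2 mod 37 = 18^2 - 24 - 15 = 26
y3 = s (x1 - x3) - y1 mod 37 = 18 * (24 - 26) - 30 = 8

P + Q = (26, 8)


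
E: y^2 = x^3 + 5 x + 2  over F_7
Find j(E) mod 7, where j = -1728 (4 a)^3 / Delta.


Delta = -16(4 a^3 + 27 b^2) mod 7 = 2
-1728 * (4 a)^3 = -1728 * (4*5)^3 mod 7 = 6
j = 6 * 2^(-1) mod 7 = 3

j = 3 (mod 7)


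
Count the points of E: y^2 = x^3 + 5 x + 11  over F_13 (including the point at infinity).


For each x in F_13, count y with y^2 = x^3 + 5 x + 11 mod 13:
  x = 1: RHS = 4, y in [2, 11]  -> 2 point(s)
  x = 2: RHS = 3, y in [4, 9]  -> 2 point(s)
  x = 3: RHS = 1, y in [1, 12]  -> 2 point(s)
  x = 4: RHS = 4, y in [2, 11]  -> 2 point(s)
  x = 6: RHS = 10, y in [6, 7]  -> 2 point(s)
  x = 7: RHS = 12, y in [5, 8]  -> 2 point(s)
  x = 8: RHS = 4, y in [2, 11]  -> 2 point(s)
Affine points: 14. Add the point at infinity: total = 15.

#E(F_13) = 15


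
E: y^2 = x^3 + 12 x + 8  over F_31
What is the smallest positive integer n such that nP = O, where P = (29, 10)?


Compute successive multiples of P until we hit O:
  1P = (29, 10)
  2P = (29, 21)
  3P = O

ord(P) = 3


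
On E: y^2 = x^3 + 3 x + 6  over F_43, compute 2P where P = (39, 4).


Doubling: s = (3 x1^2 + a) / (2 y1)
s = (3*39^2 + 3) / (2*4) mod 43 = 1
x3 = s^2 - 2 x1 mod 43 = 1^2 - 2*39 = 9
y3 = s (x1 - x3) - y1 mod 43 = 1 * (39 - 9) - 4 = 26

2P = (9, 26)


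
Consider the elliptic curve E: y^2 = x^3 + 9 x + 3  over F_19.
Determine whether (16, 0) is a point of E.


Check whether y^2 = x^3 + 9 x + 3 (mod 19) for (x, y) = (16, 0).
LHS: y^2 = 0^2 mod 19 = 0
RHS: x^3 + 9 x + 3 = 16^3 + 9*16 + 3 mod 19 = 6
LHS != RHS

No, not on the curve


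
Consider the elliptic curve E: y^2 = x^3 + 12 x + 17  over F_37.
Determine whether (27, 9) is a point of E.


Check whether y^2 = x^3 + 12 x + 17 (mod 37) for (x, y) = (27, 9).
LHS: y^2 = 9^2 mod 37 = 7
RHS: x^3 + 12 x + 17 = 27^3 + 12*27 + 17 mod 37 = 7
LHS = RHS

Yes, on the curve


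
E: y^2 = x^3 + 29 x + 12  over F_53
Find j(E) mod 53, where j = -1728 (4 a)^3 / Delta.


Delta = -16(4 a^3 + 27 b^2) mod 53 = 21
-1728 * (4 a)^3 = -1728 * (4*29)^3 mod 53 = 12
j = 12 * 21^(-1) mod 53 = 46

j = 46 (mod 53)


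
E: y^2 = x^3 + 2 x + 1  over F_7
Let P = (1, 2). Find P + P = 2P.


Doubling: s = (3 x1^2 + a) / (2 y1)
s = (3*1^2 + 2) / (2*2) mod 7 = 3
x3 = s^2 - 2 x1 mod 7 = 3^2 - 2*1 = 0
y3 = s (x1 - x3) - y1 mod 7 = 3 * (1 - 0) - 2 = 1

2P = (0, 1)


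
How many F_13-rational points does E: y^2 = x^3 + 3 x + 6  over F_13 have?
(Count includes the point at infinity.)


For each x in F_13, count y with y^2 = x^3 + 3 x + 6 mod 13:
  x = 1: RHS = 10, y in [6, 7]  -> 2 point(s)
  x = 3: RHS = 3, y in [4, 9]  -> 2 point(s)
  x = 4: RHS = 4, y in [2, 11]  -> 2 point(s)
  x = 5: RHS = 3, y in [4, 9]  -> 2 point(s)
  x = 8: RHS = 9, y in [3, 10]  -> 2 point(s)
  x = 10: RHS = 9, y in [3, 10]  -> 2 point(s)
Affine points: 12. Add the point at infinity: total = 13.

#E(F_13) = 13


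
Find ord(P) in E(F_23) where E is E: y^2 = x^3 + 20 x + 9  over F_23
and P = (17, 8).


Compute successive multiples of P until we hit O:
  1P = (17, 8)
  2P = (7, 3)
  3P = (5, 21)
  4P = (10, 17)
  5P = (0, 3)
  6P = (15, 21)
  7P = (16, 20)
  8P = (19, 16)
  ... (continuing to 20P)
  20P = O

ord(P) = 20


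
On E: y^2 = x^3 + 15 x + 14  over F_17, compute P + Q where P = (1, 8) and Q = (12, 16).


P != Q, so use the chord formula.
s = (y2 - y1) / (x2 - x1) = (8) / (11) mod 17 = 10
x3 = s^2 - x1 - x2 mod 17 = 10^2 - 1 - 12 = 2
y3 = s (x1 - x3) - y1 mod 17 = 10 * (1 - 2) - 8 = 16

P + Q = (2, 16)


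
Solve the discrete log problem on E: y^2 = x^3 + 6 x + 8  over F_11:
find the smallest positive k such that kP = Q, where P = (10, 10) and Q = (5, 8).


Enumerate multiples of P until we hit Q = (5, 8):
  1P = (10, 10)
  2P = (3, 8)
  3P = (1, 2)
  4P = (5, 3)
  5P = (5, 8)
Match found at i = 5.

k = 5


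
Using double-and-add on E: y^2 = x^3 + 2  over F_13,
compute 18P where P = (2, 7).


k = 18 = 10010_2 (binary, LSB first: 01001)
Double-and-add from P = (2, 7):
  bit 0 = 0: acc unchanged = O
  bit 1 = 1: acc = O + (10, 1) = (10, 1)
  bit 2 = 0: acc unchanged = (10, 1)
  bit 3 = 0: acc unchanged = (10, 1)
  bit 4 = 1: acc = (10, 1) + (4, 12) = (2, 6)

18P = (2, 6)


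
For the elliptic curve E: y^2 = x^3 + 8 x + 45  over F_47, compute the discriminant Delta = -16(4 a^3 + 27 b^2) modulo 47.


4 a^3 + 27 b^2 = 4*8^3 + 27*45^2 = 2048 + 54675 = 56723
Delta = -16 * (56723) = -907568
Delta mod 47 = 2

Delta = 2 (mod 47)


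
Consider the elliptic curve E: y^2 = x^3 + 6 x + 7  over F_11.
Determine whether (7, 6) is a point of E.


Check whether y^2 = x^3 + 6 x + 7 (mod 11) for (x, y) = (7, 6).
LHS: y^2 = 6^2 mod 11 = 3
RHS: x^3 + 6 x + 7 = 7^3 + 6*7 + 7 mod 11 = 7
LHS != RHS

No, not on the curve


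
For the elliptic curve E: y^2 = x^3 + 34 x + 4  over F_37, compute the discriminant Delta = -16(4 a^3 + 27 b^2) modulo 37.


4 a^3 + 27 b^2 = 4*34^3 + 27*4^2 = 157216 + 432 = 157648
Delta = -16 * (157648) = -2522368
Delta mod 37 = 33

Delta = 33 (mod 37)


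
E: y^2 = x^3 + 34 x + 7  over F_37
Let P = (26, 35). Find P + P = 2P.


Doubling: s = (3 x1^2 + a) / (2 y1)
s = (3*26^2 + 34) / (2*35) mod 37 = 21
x3 = s^2 - 2 x1 mod 37 = 21^2 - 2*26 = 19
y3 = s (x1 - x3) - y1 mod 37 = 21 * (26 - 19) - 35 = 1

2P = (19, 1)


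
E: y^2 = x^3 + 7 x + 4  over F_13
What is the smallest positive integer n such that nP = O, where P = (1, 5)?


Compute successive multiples of P until we hit O:
  1P = (1, 5)
  2P = (12, 10)
  3P = (3, 0)
  4P = (12, 3)
  5P = (1, 8)
  6P = O

ord(P) = 6


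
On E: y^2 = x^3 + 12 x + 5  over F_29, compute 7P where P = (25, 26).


k = 7 = 111_2 (binary, LSB first: 111)
Double-and-add from P = (25, 26):
  bit 0 = 1: acc = O + (25, 26) = (25, 26)
  bit 1 = 1: acc = (25, 26) + (21, 21) = (19, 25)
  bit 2 = 1: acc = (19, 25) + (10, 20) = (20, 26)

7P = (20, 26)


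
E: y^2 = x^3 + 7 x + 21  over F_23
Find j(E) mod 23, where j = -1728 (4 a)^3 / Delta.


Delta = -16(4 a^3 + 27 b^2) mod 23 = 10
-1728 * (4 a)^3 = -1728 * (4*7)^3 mod 23 = 16
j = 16 * 10^(-1) mod 23 = 20

j = 20 (mod 23)


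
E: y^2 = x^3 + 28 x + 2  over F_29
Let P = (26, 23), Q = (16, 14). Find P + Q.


P != Q, so use the chord formula.
s = (y2 - y1) / (x2 - x1) = (20) / (19) mod 29 = 27
x3 = s^2 - x1 - x2 mod 29 = 27^2 - 26 - 16 = 20
y3 = s (x1 - x3) - y1 mod 29 = 27 * (26 - 20) - 23 = 23

P + Q = (20, 23)


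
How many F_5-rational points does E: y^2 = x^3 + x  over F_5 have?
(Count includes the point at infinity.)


For each x in F_5, count y with y^2 = x^3 + 1 x + 0 mod 5:
  x = 0: RHS = 0, y in [0]  -> 1 point(s)
  x = 2: RHS = 0, y in [0]  -> 1 point(s)
  x = 3: RHS = 0, y in [0]  -> 1 point(s)
Affine points: 3. Add the point at infinity: total = 4.

#E(F_5) = 4


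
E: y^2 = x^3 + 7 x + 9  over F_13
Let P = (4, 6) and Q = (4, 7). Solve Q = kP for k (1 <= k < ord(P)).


Enumerate multiples of P until we hit Q = (4, 7):
  1P = (4, 6)
  2P = (1, 11)
  3P = (5, 0)
  4P = (1, 2)
  5P = (4, 7)
Match found at i = 5.

k = 5


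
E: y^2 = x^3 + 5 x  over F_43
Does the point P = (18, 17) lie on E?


Check whether y^2 = x^3 + 5 x + 0 (mod 43) for (x, y) = (18, 17).
LHS: y^2 = 17^2 mod 43 = 31
RHS: x^3 + 5 x + 0 = 18^3 + 5*18 + 0 mod 43 = 31
LHS = RHS

Yes, on the curve


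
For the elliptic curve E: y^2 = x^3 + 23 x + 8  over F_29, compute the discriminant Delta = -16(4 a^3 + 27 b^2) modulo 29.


4 a^3 + 27 b^2 = 4*23^3 + 27*8^2 = 48668 + 1728 = 50396
Delta = -16 * (50396) = -806336
Delta mod 29 = 9

Delta = 9 (mod 29)


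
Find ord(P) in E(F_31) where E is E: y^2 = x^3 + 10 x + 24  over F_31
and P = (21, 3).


Compute successive multiples of P until we hit O:
  1P = (21, 3)
  2P = (20, 28)
  3P = (26, 29)
  4P = (16, 23)
  5P = (10, 15)
  6P = (14, 26)
  7P = (3, 22)
  8P = (4, 29)
  ... (continuing to 25P)
  25P = O

ord(P) = 25


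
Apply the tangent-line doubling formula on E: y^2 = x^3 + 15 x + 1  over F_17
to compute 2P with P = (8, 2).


Doubling: s = (3 x1^2 + a) / (2 y1)
s = (3*8^2 + 15) / (2*2) mod 17 = 5
x3 = s^2 - 2 x1 mod 17 = 5^2 - 2*8 = 9
y3 = s (x1 - x3) - y1 mod 17 = 5 * (8 - 9) - 2 = 10

2P = (9, 10)


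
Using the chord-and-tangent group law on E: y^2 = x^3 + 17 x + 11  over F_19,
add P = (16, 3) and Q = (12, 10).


P != Q, so use the chord formula.
s = (y2 - y1) / (x2 - x1) = (7) / (15) mod 19 = 3
x3 = s^2 - x1 - x2 mod 19 = 3^2 - 16 - 12 = 0
y3 = s (x1 - x3) - y1 mod 19 = 3 * (16 - 0) - 3 = 7

P + Q = (0, 7)


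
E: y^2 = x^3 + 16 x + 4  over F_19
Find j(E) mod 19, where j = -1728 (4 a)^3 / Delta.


Delta = -16(4 a^3 + 27 b^2) mod 19 = 3
-1728 * (4 a)^3 = -1728 * (4*16)^3 mod 19 = 1
j = 1 * 3^(-1) mod 19 = 13

j = 13 (mod 19)


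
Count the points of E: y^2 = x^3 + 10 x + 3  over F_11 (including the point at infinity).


For each x in F_11, count y with y^2 = x^3 + 10 x + 3 mod 11:
  x = 0: RHS = 3, y in [5, 6]  -> 2 point(s)
  x = 1: RHS = 3, y in [5, 6]  -> 2 point(s)
  x = 2: RHS = 9, y in [3, 8]  -> 2 point(s)
  x = 3: RHS = 5, y in [4, 7]  -> 2 point(s)
  x = 6: RHS = 4, y in [2, 9]  -> 2 point(s)
  x = 7: RHS = 9, y in [3, 8]  -> 2 point(s)
  x = 8: RHS = 1, y in [1, 10]  -> 2 point(s)
  x = 10: RHS = 3, y in [5, 6]  -> 2 point(s)
Affine points: 16. Add the point at infinity: total = 17.

#E(F_11) = 17


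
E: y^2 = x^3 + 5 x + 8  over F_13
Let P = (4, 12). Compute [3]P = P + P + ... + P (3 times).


k = 3 = 11_2 (binary, LSB first: 11)
Double-and-add from P = (4, 12):
  bit 0 = 1: acc = O + (4, 12) = (4, 12)
  bit 1 = 1: acc = (4, 12) + (2, 0) = (4, 1)

3P = (4, 1)


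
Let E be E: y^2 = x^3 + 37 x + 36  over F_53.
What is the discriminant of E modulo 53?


4 a^3 + 27 b^2 = 4*37^3 + 27*36^2 = 202612 + 34992 = 237604
Delta = -16 * (237604) = -3801664
Delta mod 53 = 26

Delta = 26 (mod 53)


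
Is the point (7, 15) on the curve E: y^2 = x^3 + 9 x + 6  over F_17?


Check whether y^2 = x^3 + 9 x + 6 (mod 17) for (x, y) = (7, 15).
LHS: y^2 = 15^2 mod 17 = 4
RHS: x^3 + 9 x + 6 = 7^3 + 9*7 + 6 mod 17 = 4
LHS = RHS

Yes, on the curve


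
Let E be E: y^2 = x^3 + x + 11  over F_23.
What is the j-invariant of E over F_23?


Delta = -16(4 a^3 + 27 b^2) mod 23 = 12
-1728 * (4 a)^3 = -1728 * (4*1)^3 mod 23 = 15
j = 15 * 12^(-1) mod 23 = 7

j = 7 (mod 23)


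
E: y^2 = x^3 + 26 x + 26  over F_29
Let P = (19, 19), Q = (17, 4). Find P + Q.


P != Q, so use the chord formula.
s = (y2 - y1) / (x2 - x1) = (14) / (27) mod 29 = 22
x3 = s^2 - x1 - x2 mod 29 = 22^2 - 19 - 17 = 13
y3 = s (x1 - x3) - y1 mod 29 = 22 * (19 - 13) - 19 = 26

P + Q = (13, 26)


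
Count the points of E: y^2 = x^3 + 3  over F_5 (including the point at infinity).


For each x in F_5, count y with y^2 = x^3 + 0 x + 3 mod 5:
  x = 1: RHS = 4, y in [2, 3]  -> 2 point(s)
  x = 2: RHS = 1, y in [1, 4]  -> 2 point(s)
  x = 3: RHS = 0, y in [0]  -> 1 point(s)
Affine points: 5. Add the point at infinity: total = 6.

#E(F_5) = 6


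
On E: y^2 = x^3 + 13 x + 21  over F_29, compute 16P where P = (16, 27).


k = 16 = 10000_2 (binary, LSB first: 00001)
Double-and-add from P = (16, 27):
  bit 0 = 0: acc unchanged = O
  bit 1 = 0: acc unchanged = O
  bit 2 = 0: acc unchanged = O
  bit 3 = 0: acc unchanged = O
  bit 4 = 1: acc = O + (10, 22) = (10, 22)

16P = (10, 22)


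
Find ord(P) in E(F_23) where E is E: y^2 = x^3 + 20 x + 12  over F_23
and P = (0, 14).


Compute successive multiples of P until we hit O:
  1P = (0, 14)
  2P = (16, 14)
  3P = (7, 9)
  4P = (9, 22)
  5P = (4, 8)
  6P = (4, 15)
  7P = (9, 1)
  8P = (7, 14)
  ... (continuing to 11P)
  11P = O

ord(P) = 11


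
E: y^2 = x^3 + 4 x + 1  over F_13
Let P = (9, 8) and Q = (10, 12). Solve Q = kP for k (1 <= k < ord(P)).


Enumerate multiples of P until we hit Q = (10, 12):
  1P = (9, 8)
  2P = (8, 5)
  3P = (5, 4)
  4P = (0, 1)
  5P = (3, 1)
  6P = (2, 11)
  7P = (12, 10)
  8P = (4, 4)
  9P = (10, 12)
Match found at i = 9.

k = 9


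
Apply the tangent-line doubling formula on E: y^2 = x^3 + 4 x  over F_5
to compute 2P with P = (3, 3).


Doubling: s = (3 x1^2 + a) / (2 y1)
s = (3*3^2 + 4) / (2*3) mod 5 = 1
x3 = s^2 - 2 x1 mod 5 = 1^2 - 2*3 = 0
y3 = s (x1 - x3) - y1 mod 5 = 1 * (3 - 0) - 3 = 0

2P = (0, 0)


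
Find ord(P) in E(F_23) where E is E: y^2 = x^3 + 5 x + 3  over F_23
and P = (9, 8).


Compute successive multiples of P until we hit O:
  1P = (9, 8)
  2P = (21, 13)
  3P = (1, 3)
  4P = (8, 7)
  5P = (7, 17)
  6P = (10, 8)
  7P = (4, 15)
  8P = (0, 7)
  ... (continuing to 23P)
  23P = O

ord(P) = 23


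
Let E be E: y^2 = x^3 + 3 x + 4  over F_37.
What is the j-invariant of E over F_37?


Delta = -16(4 a^3 + 27 b^2) mod 37 = 18
-1728 * (4 a)^3 = -1728 * (4*3)^3 mod 37 = 27
j = 27 * 18^(-1) mod 37 = 20

j = 20 (mod 37)


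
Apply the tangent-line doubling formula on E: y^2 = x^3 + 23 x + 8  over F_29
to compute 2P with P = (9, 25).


Doubling: s = (3 x1^2 + a) / (2 y1)
s = (3*9^2 + 23) / (2*25) mod 29 = 3
x3 = s^2 - 2 x1 mod 29 = 3^2 - 2*9 = 20
y3 = s (x1 - x3) - y1 mod 29 = 3 * (9 - 20) - 25 = 0

2P = (20, 0)


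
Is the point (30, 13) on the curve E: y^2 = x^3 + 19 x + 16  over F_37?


Check whether y^2 = x^3 + 19 x + 16 (mod 37) for (x, y) = (30, 13).
LHS: y^2 = 13^2 mod 37 = 21
RHS: x^3 + 19 x + 16 = 30^3 + 19*30 + 16 mod 37 = 21
LHS = RHS

Yes, on the curve


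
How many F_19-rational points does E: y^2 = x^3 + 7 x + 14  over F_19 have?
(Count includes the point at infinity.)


For each x in F_19, count y with y^2 = x^3 + 7 x + 14 mod 19:
  x = 2: RHS = 17, y in [6, 13]  -> 2 point(s)
  x = 3: RHS = 5, y in [9, 10]  -> 2 point(s)
  x = 4: RHS = 11, y in [7, 12]  -> 2 point(s)
  x = 6: RHS = 6, y in [5, 14]  -> 2 point(s)
  x = 7: RHS = 7, y in [8, 11]  -> 2 point(s)
  x = 10: RHS = 1, y in [1, 18]  -> 2 point(s)
  x = 11: RHS = 16, y in [4, 15]  -> 2 point(s)
  x = 14: RHS = 6, y in [5, 14]  -> 2 point(s)
  x = 15: RHS = 17, y in [6, 13]  -> 2 point(s)
  x = 16: RHS = 4, y in [2, 17]  -> 2 point(s)
  x = 17: RHS = 11, y in [7, 12]  -> 2 point(s)
  x = 18: RHS = 6, y in [5, 14]  -> 2 point(s)
Affine points: 24. Add the point at infinity: total = 25.

#E(F_19) = 25


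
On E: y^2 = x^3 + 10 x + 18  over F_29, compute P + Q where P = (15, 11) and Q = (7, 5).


P != Q, so use the chord formula.
s = (y2 - y1) / (x2 - x1) = (23) / (21) mod 29 = 8
x3 = s^2 - x1 - x2 mod 29 = 8^2 - 15 - 7 = 13
y3 = s (x1 - x3) - y1 mod 29 = 8 * (15 - 13) - 11 = 5

P + Q = (13, 5)


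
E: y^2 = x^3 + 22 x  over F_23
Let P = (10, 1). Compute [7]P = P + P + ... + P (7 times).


k = 7 = 111_2 (binary, LSB first: 111)
Double-and-add from P = (10, 1):
  bit 0 = 1: acc = O + (10, 1) = (10, 1)
  bit 1 = 1: acc = (10, 1) + (3, 22) = (19, 3)
  bit 2 = 1: acc = (19, 3) + (2, 11) = (14, 19)

7P = (14, 19)


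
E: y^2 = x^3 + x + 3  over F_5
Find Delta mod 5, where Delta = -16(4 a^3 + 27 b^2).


4 a^3 + 27 b^2 = 4*1^3 + 27*3^2 = 4 + 243 = 247
Delta = -16 * (247) = -3952
Delta mod 5 = 3

Delta = 3 (mod 5)


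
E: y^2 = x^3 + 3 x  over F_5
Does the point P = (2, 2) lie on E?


Check whether y^2 = x^3 + 3 x + 0 (mod 5) for (x, y) = (2, 2).
LHS: y^2 = 2^2 mod 5 = 4
RHS: x^3 + 3 x + 0 = 2^3 + 3*2 + 0 mod 5 = 4
LHS = RHS

Yes, on the curve


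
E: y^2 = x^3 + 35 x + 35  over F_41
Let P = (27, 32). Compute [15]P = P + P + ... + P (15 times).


k = 15 = 1111_2 (binary, LSB first: 1111)
Double-and-add from P = (27, 32):
  bit 0 = 1: acc = O + (27, 32) = (27, 32)
  bit 1 = 1: acc = (27, 32) + (12, 16) = (23, 16)
  bit 2 = 1: acc = (23, 16) + (7, 7) = (15, 9)
  bit 3 = 1: acc = (15, 9) + (32, 37) = (17, 7)

15P = (17, 7)


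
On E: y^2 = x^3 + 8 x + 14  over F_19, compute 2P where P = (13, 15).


Doubling: s = (3 x1^2 + a) / (2 y1)
s = (3*13^2 + 8) / (2*15) mod 19 = 14
x3 = s^2 - 2 x1 mod 19 = 14^2 - 2*13 = 18
y3 = s (x1 - x3) - y1 mod 19 = 14 * (13 - 18) - 15 = 10

2P = (18, 10)


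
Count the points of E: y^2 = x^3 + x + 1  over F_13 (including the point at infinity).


For each x in F_13, count y with y^2 = x^3 + 1 x + 1 mod 13:
  x = 0: RHS = 1, y in [1, 12]  -> 2 point(s)
  x = 1: RHS = 3, y in [4, 9]  -> 2 point(s)
  x = 4: RHS = 4, y in [2, 11]  -> 2 point(s)
  x = 5: RHS = 1, y in [1, 12]  -> 2 point(s)
  x = 7: RHS = 0, y in [0]  -> 1 point(s)
  x = 8: RHS = 1, y in [1, 12]  -> 2 point(s)
  x = 10: RHS = 10, y in [6, 7]  -> 2 point(s)
  x = 11: RHS = 4, y in [2, 11]  -> 2 point(s)
  x = 12: RHS = 12, y in [5, 8]  -> 2 point(s)
Affine points: 17. Add the point at infinity: total = 18.

#E(F_13) = 18


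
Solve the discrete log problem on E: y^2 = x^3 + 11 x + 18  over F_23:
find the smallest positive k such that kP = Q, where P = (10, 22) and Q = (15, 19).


Enumerate multiples of P until we hit Q = (15, 19):
  1P = (10, 22)
  2P = (16, 14)
  3P = (9, 15)
  4P = (7, 22)
  5P = (6, 1)
  6P = (13, 14)
  7P = (2, 18)
  8P = (17, 9)
  9P = (14, 15)
  10P = (15, 4)
  11P = (22, 12)
  12P = (0, 8)
  13P = (3, 20)
  14P = (19, 5)
  15P = (20, 2)
  16P = (20, 21)
  17P = (19, 18)
  18P = (3, 3)
  19P = (0, 15)
  20P = (22, 11)
  21P = (15, 19)
Match found at i = 21.

k = 21


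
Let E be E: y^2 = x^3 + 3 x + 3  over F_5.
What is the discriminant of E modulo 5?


4 a^3 + 27 b^2 = 4*3^3 + 27*3^2 = 108 + 243 = 351
Delta = -16 * (351) = -5616
Delta mod 5 = 4

Delta = 4 (mod 5)


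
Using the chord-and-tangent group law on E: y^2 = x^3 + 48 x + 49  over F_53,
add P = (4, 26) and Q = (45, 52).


P != Q, so use the chord formula.
s = (y2 - y1) / (x2 - x1) = (26) / (41) mod 53 = 42
x3 = s^2 - x1 - x2 mod 53 = 42^2 - 4 - 45 = 19
y3 = s (x1 - x3) - y1 mod 53 = 42 * (4 - 19) - 26 = 33

P + Q = (19, 33)


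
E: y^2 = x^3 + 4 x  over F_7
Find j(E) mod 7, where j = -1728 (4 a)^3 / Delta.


Delta = -16(4 a^3 + 27 b^2) mod 7 = 6
-1728 * (4 a)^3 = -1728 * (4*4)^3 mod 7 = 1
j = 1 * 6^(-1) mod 7 = 6

j = 6 (mod 7)


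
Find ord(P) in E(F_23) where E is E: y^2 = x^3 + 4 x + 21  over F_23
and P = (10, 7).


Compute successive multiples of P until we hit O:
  1P = (10, 7)
  2P = (7, 22)
  3P = (8, 6)
  4P = (11, 4)
  5P = (11, 19)
  6P = (8, 17)
  7P = (7, 1)
  8P = (10, 16)
  ... (continuing to 9P)
  9P = O

ord(P) = 9


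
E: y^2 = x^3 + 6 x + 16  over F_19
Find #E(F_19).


For each x in F_19, count y with y^2 = x^3 + 6 x + 16 mod 19:
  x = 0: RHS = 16, y in [4, 15]  -> 2 point(s)
  x = 1: RHS = 4, y in [2, 17]  -> 2 point(s)
  x = 2: RHS = 17, y in [6, 13]  -> 2 point(s)
  x = 3: RHS = 4, y in [2, 17]  -> 2 point(s)
  x = 4: RHS = 9, y in [3, 16]  -> 2 point(s)
  x = 5: RHS = 0, y in [0]  -> 1 point(s)
  x = 8: RHS = 6, y in [5, 14]  -> 2 point(s)
  x = 9: RHS = 1, y in [1, 18]  -> 2 point(s)
  x = 11: RHS = 7, y in [8, 11]  -> 2 point(s)
  x = 12: RHS = 11, y in [7, 12]  -> 2 point(s)
  x = 13: RHS = 11, y in [7, 12]  -> 2 point(s)
  x = 15: RHS = 4, y in [2, 17]  -> 2 point(s)
  x = 16: RHS = 9, y in [3, 16]  -> 2 point(s)
  x = 18: RHS = 9, y in [3, 16]  -> 2 point(s)
Affine points: 27. Add the point at infinity: total = 28.

#E(F_19) = 28


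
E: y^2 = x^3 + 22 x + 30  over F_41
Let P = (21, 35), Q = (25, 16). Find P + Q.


P != Q, so use the chord formula.
s = (y2 - y1) / (x2 - x1) = (22) / (4) mod 41 = 26
x3 = s^2 - x1 - x2 mod 41 = 26^2 - 21 - 25 = 15
y3 = s (x1 - x3) - y1 mod 41 = 26 * (21 - 15) - 35 = 39

P + Q = (15, 39)


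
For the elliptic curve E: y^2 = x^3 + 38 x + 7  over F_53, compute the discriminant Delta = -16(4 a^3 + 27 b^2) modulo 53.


4 a^3 + 27 b^2 = 4*38^3 + 27*7^2 = 219488 + 1323 = 220811
Delta = -16 * (220811) = -3532976
Delta mod 53 = 4

Delta = 4 (mod 53)


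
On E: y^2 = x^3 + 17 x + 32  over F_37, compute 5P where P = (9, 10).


k = 5 = 101_2 (binary, LSB first: 101)
Double-and-add from P = (9, 10):
  bit 0 = 1: acc = O + (9, 10) = (9, 10)
  bit 1 = 0: acc unchanged = (9, 10)
  bit 2 = 1: acc = (9, 10) + (28, 36) = (3, 6)

5P = (3, 6)


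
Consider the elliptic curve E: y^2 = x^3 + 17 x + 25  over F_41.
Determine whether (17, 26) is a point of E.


Check whether y^2 = x^3 + 17 x + 25 (mod 41) for (x, y) = (17, 26).
LHS: y^2 = 26^2 mod 41 = 20
RHS: x^3 + 17 x + 25 = 17^3 + 17*17 + 25 mod 41 = 20
LHS = RHS

Yes, on the curve


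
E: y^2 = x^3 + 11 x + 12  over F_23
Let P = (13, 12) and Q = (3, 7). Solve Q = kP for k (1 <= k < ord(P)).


Enumerate multiples of P until we hit Q = (3, 7):
  1P = (13, 12)
  2P = (3, 16)
  3P = (9, 14)
  4P = (7, 8)
  5P = (6, 8)
  6P = (17, 12)
  7P = (16, 11)
  8P = (12, 3)
  9P = (10, 15)
  10P = (1, 22)
  11P = (18, 19)
  12P = (5, 13)
  13P = (14, 14)
  14P = (0, 14)
  15P = (22, 0)
  16P = (0, 9)
  17P = (14, 9)
  18P = (5, 10)
  19P = (18, 4)
  20P = (1, 1)
  21P = (10, 8)
  22P = (12, 20)
  23P = (16, 12)
  24P = (17, 11)
  25P = (6, 15)
  26P = (7, 15)
  27P = (9, 9)
  28P = (3, 7)
Match found at i = 28.

k = 28


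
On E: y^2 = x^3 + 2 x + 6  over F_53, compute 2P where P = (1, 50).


Doubling: s = (3 x1^2 + a) / (2 y1)
s = (3*1^2 + 2) / (2*50) mod 53 = 8
x3 = s^2 - 2 x1 mod 53 = 8^2 - 2*1 = 9
y3 = s (x1 - x3) - y1 mod 53 = 8 * (1 - 9) - 50 = 45

2P = (9, 45)


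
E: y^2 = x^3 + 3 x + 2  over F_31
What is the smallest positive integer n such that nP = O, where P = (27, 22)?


Compute successive multiples of P until we hit O:
  1P = (27, 22)
  2P = (10, 28)
  3P = (10, 3)
  4P = (27, 9)
  5P = O

ord(P) = 5


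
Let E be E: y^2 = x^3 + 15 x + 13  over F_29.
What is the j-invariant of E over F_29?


Delta = -16(4 a^3 + 27 b^2) mod 29 = 6
-1728 * (4 a)^3 = -1728 * (4*15)^3 mod 29 = 9
j = 9 * 6^(-1) mod 29 = 16

j = 16 (mod 29)


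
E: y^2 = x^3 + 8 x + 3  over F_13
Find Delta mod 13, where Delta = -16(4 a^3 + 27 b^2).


4 a^3 + 27 b^2 = 4*8^3 + 27*3^2 = 2048 + 243 = 2291
Delta = -16 * (2291) = -36656
Delta mod 13 = 4

Delta = 4 (mod 13)


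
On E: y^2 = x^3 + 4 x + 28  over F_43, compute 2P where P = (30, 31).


Doubling: s = (3 x1^2 + a) / (2 y1)
s = (3*30^2 + 4) / (2*31) mod 43 = 2
x3 = s^2 - 2 x1 mod 43 = 2^2 - 2*30 = 30
y3 = s (x1 - x3) - y1 mod 43 = 2 * (30 - 30) - 31 = 12

2P = (30, 12)


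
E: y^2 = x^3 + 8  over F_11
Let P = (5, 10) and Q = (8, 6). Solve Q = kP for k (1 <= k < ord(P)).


Enumerate multiples of P until we hit Q = (8, 6):
  1P = (5, 10)
  2P = (2, 4)
  3P = (8, 6)
Match found at i = 3.

k = 3


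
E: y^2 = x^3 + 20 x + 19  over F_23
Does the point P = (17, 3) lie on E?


Check whether y^2 = x^3 + 20 x + 19 (mod 23) for (x, y) = (17, 3).
LHS: y^2 = 3^2 mod 23 = 9
RHS: x^3 + 20 x + 19 = 17^3 + 20*17 + 19 mod 23 = 5
LHS != RHS

No, not on the curve


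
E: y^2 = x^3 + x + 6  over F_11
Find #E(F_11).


For each x in F_11, count y with y^2 = x^3 + 1 x + 6 mod 11:
  x = 2: RHS = 5, y in [4, 7]  -> 2 point(s)
  x = 3: RHS = 3, y in [5, 6]  -> 2 point(s)
  x = 5: RHS = 4, y in [2, 9]  -> 2 point(s)
  x = 7: RHS = 4, y in [2, 9]  -> 2 point(s)
  x = 8: RHS = 9, y in [3, 8]  -> 2 point(s)
  x = 10: RHS = 4, y in [2, 9]  -> 2 point(s)
Affine points: 12. Add the point at infinity: total = 13.

#E(F_11) = 13


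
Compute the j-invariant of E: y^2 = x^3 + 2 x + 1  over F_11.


Delta = -16(4 a^3 + 27 b^2) mod 11 = 2
-1728 * (4 a)^3 = -1728 * (4*2)^3 mod 11 = 5
j = 5 * 2^(-1) mod 11 = 8

j = 8 (mod 11)


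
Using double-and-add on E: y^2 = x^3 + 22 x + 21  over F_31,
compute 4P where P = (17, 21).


k = 4 = 100_2 (binary, LSB first: 001)
Double-and-add from P = (17, 21):
  bit 0 = 0: acc unchanged = O
  bit 1 = 0: acc unchanged = O
  bit 2 = 1: acc = O + (6, 11) = (6, 11)

4P = (6, 11)


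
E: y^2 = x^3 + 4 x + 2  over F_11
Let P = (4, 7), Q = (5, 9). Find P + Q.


P != Q, so use the chord formula.
s = (y2 - y1) / (x2 - x1) = (2) / (1) mod 11 = 2
x3 = s^2 - x1 - x2 mod 11 = 2^2 - 4 - 5 = 6
y3 = s (x1 - x3) - y1 mod 11 = 2 * (4 - 6) - 7 = 0

P + Q = (6, 0)
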